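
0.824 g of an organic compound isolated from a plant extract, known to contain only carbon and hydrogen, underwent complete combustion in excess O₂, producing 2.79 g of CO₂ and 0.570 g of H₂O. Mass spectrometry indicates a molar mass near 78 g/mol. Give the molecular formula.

C6H6

mol C = 2.79 g CO₂ ÷ 44.009 g/mol = 0.06340 mol
mol H = 2 × 0.570 g H₂O ÷ 18.015 g/mol = 0.06328 mol
Divide by the smallest (0.06328 mol): C 1.002, H 1.000
Empirical formula: CH
Empirical-formula mass = 13.02 g/mol; 78 ÷ 13.02 ≈ 6, so the molecular formula is C6H6.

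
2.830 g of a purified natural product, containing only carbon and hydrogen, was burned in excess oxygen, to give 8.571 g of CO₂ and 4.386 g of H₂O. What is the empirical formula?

C2H5

mol C = 8.571 g CO₂ ÷ 44.009 g/mol = 0.19476 mol
mol H = 2 × 4.386 g H₂O ÷ 18.015 g/mol = 0.48693 mol
Divide by the smallest (0.19476 mol): C 1.000, H 2.500
Multiplying each by 2 gives whole numbers: C 2.00, H 5.00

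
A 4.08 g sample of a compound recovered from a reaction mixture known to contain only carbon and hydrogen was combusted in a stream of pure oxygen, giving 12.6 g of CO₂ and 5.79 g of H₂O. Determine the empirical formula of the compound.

mol C = 12.6 g CO₂ ÷ 44.009 g/mol = 0.2863 mol
mol H = 2 × 5.79 g H₂O ÷ 18.015 g/mol = 0.6428 mol
Divide by the smallest (0.2863 mol): C 1.000, H 2.245
Multiplying each by 4 gives whole numbers: C 4.00, H 8.98

C4H9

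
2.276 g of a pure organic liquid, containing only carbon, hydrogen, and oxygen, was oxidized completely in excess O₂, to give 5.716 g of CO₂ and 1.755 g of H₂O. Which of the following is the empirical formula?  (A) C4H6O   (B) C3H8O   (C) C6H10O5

(A) C4H6O

mol C = 5.716 g CO₂ ÷ 44.009 g/mol = 0.12988 mol
mol H = 2 × 1.755 g H₂O ÷ 18.015 g/mol = 0.19484 mol
mass O = 2.276 − (1.5600 + 0.19640) = 0.51958 g → mol O = 0.51958 ÷ 15.999 = 0.032476 mol
Divide by the smallest (0.032476 mol): C 3.999, H 5.999, O 1.000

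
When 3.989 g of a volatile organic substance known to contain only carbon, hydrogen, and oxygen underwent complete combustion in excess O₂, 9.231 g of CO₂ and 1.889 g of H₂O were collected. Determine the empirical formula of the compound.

mol C = 9.231 g CO₂ ÷ 44.009 g/mol = 0.20975 mol
mol H = 2 × 1.889 g H₂O ÷ 18.015 g/mol = 0.20971 mol
mass O = 3.989 − (2.5193 + 0.21139) = 1.2583 g → mol O = 1.2583 ÷ 15.999 = 0.078647 mol
Divide by the smallest (0.078647 mol): C 2.667, H 2.667, O 1.000
Multiplying each by 3 gives whole numbers: C 8.00, H 8.00, O 3.00

C8H8O3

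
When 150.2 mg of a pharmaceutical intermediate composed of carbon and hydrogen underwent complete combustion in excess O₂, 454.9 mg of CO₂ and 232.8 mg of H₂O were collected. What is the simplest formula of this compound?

mol C = 0.4549 g CO₂ ÷ 44.009 g/mol = 0.010337 mol
mol H = 2 × 0.2328 g H₂O ÷ 18.015 g/mol = 0.025845 mol
Divide by the smallest (0.010337 mol): C 1.000, H 2.500
Multiplying each by 2 gives whole numbers: C 2.00, H 5.00

C2H5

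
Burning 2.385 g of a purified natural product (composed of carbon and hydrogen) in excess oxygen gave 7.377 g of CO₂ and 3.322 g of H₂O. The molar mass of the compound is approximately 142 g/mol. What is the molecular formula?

mol C = 7.377 g CO₂ ÷ 44.009 g/mol = 0.16762 mol
mol H = 2 × 3.322 g H₂O ÷ 18.015 g/mol = 0.36880 mol
Divide by the smallest (0.16762 mol): C 1.000, H 2.200
Multiplying each by 5 gives whole numbers: C 5.00, H 11.00
Empirical formula: C5H11
Empirical-formula mass = 71.14 g/mol; 142 ÷ 71.14 ≈ 2, so the molecular formula is C10H22.

C10H22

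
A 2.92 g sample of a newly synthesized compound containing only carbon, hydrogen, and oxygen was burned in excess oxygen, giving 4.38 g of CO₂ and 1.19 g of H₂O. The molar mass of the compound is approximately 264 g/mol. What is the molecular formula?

C9H12O9

mol C = 4.38 g CO₂ ÷ 44.009 g/mol = 0.09953 mol
mol H = 2 × 1.19 g H₂O ÷ 18.015 g/mol = 0.1321 mol
mass O = 2.92 − (1.195 + 0.1332) = 1.591 g → mol O = 1.591 ÷ 15.999 = 0.09947 mol
Divide by the smallest (0.09947 mol): C 1.001, H 1.328, O 1.000
Multiplying each by 3 gives whole numbers: C 3.00, H 3.98, O 3.00
Empirical formula: C3H4O3
Empirical-formula mass = 88.06 g/mol; 264 ÷ 88.06 ≈ 3, so the molecular formula is C9H12O9.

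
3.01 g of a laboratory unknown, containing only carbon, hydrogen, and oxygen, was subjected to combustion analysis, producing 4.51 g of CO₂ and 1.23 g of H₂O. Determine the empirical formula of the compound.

C3H4O3

mol C = 4.51 g CO₂ ÷ 44.009 g/mol = 0.1025 mol
mol H = 2 × 1.23 g H₂O ÷ 18.015 g/mol = 0.1366 mol
mass O = 3.01 − (1.231 + 0.1376) = 1.641 g → mol O = 1.641 ÷ 15.999 = 0.1026 mol
Divide by the smallest (0.1025 mol): C 1.000, H 1.332, O 1.001
Multiplying each by 3 gives whole numbers: C 3.00, H 4.00, O 3.00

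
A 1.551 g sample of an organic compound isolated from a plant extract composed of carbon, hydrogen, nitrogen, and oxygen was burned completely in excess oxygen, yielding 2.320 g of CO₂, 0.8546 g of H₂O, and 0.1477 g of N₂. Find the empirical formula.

mol C = 2.320 g CO₂ ÷ 44.009 g/mol = 0.052716 mol
mol H = 2 × 0.8546 g H₂O ÷ 18.015 g/mol = 0.094876 mol
mol N = 2 × 0.1477 g N₂ ÷ 28.014 g/mol = 0.010545 mol
mass O = 1.551 − (0.63318 + 0.095636 + 0.14770) = 0.67449 g → mol O = 0.67449 ÷ 15.999 = 0.042158 mol
Divide by the smallest (0.010545 mol): C 4.999, H 8.998, N 1.000, O 3.998

C5H9NO4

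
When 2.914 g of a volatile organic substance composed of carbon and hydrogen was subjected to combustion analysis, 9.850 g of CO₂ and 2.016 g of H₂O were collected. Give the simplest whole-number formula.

mol C = 9.850 g CO₂ ÷ 44.009 g/mol = 0.22382 mol
mol H = 2 × 2.016 g H₂O ÷ 18.015 g/mol = 0.22381 mol
Divide by the smallest (0.22381 mol): C 1.000, H 1.000

CH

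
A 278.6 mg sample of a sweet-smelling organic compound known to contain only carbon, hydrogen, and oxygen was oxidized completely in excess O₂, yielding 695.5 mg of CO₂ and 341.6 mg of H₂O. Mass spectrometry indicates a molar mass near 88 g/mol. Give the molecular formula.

C5H12O

mol C = 0.6955 g CO₂ ÷ 44.009 g/mol = 0.015804 mol
mol H = 2 × 0.3416 g H₂O ÷ 18.015 g/mol = 0.037924 mol
mass O = 0.2786 − (0.18982 + 0.038227) = 0.050556 g → mol O = 0.050556 ÷ 15.999 = 0.0031599 mol
Divide by the smallest (0.0031599 mol): C 5.001, H 12.002, O 1.000
Empirical formula: C5H12O
Empirical-formula mass = 88.15 g/mol; 88 ÷ 88.15 ≈ 1, so the molecular formula is C5H12O.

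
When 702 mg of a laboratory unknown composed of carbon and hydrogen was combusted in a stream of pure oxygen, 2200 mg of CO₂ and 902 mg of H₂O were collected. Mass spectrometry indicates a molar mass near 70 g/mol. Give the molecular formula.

mol C = 2.20 g CO₂ ÷ 44.009 g/mol = 0.04999 mol
mol H = 2 × 0.902 g H₂O ÷ 18.015 g/mol = 0.1001 mol
Divide by the smallest (0.04999 mol): C 1.000, H 2.003
Empirical formula: CH2
Empirical-formula mass = 14.03 g/mol; 70 ÷ 14.03 ≈ 5, so the molecular formula is C5H10.

C5H10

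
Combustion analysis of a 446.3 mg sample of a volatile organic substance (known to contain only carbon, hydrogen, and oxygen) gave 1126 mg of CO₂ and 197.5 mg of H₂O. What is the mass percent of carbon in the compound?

68.86%

mol C = 1.126 g CO₂ ÷ 44.009 g/mol = 0.025586 mol
mol H = 2 × 0.1975 g H₂O ÷ 18.015 g/mol = 0.021926 mol
mass O = 0.4463 − (0.30731 + 0.022102) = 0.11689 g → mol O = 0.11689 ÷ 15.999 = 0.0073060 mol
mass % C = 0.30731 g ÷ 0.4463 g × 100%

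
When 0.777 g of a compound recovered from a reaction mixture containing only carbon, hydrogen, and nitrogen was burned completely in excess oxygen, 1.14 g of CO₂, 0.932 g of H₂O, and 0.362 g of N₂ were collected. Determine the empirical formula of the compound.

CH4N

mol C = 1.14 g CO₂ ÷ 44.009 g/mol = 0.02590 mol
mol H = 2 × 0.932 g H₂O ÷ 18.015 g/mol = 0.1035 mol
mol N = 2 × 0.362 g N₂ ÷ 28.014 g/mol = 0.02584 mol
Divide by the smallest (0.02584 mol): C 1.002, H 4.004, N 1.000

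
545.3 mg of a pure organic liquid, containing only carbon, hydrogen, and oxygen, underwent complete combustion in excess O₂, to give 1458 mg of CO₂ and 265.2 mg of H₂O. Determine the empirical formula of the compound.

mol C = 1.458 g CO₂ ÷ 44.009 g/mol = 0.033130 mol
mol H = 2 × 0.2652 g H₂O ÷ 18.015 g/mol = 0.029442 mol
mass O = 0.5453 − (0.39792 + 0.029678) = 0.11770 g → mol O = 0.11770 ÷ 15.999 = 0.0073569 mol
Divide by the smallest (0.0073569 mol): C 4.503, H 4.002, O 1.000
Multiplying each by 2 gives whole numbers: C 9.01, H 8.00, O 2.00

C9H8O2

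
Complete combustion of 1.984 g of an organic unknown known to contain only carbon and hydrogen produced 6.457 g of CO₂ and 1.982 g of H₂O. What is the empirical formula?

mol C = 6.457 g CO₂ ÷ 44.009 g/mol = 0.14672 mol
mol H = 2 × 1.982 g H₂O ÷ 18.015 g/mol = 0.22004 mol
Divide by the smallest (0.14672 mol): C 1.000, H 1.500
Multiplying each by 2 gives whole numbers: C 2.00, H 3.00

C2H3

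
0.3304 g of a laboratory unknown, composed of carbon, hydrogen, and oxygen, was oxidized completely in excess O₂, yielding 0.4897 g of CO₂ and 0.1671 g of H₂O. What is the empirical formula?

C3H5O3

mol C = 0.4897 g CO₂ ÷ 44.009 g/mol = 0.011127 mol
mol H = 2 × 0.1671 g H₂O ÷ 18.015 g/mol = 0.018551 mol
mass O = 0.3304 − (0.13365 + 0.018700) = 0.17805 g → mol O = 0.17805 ÷ 15.999 = 0.011129 mol
Divide by the smallest (0.011127 mol): C 1.000, H 1.667, O 1.000
Multiplying each by 3 gives whole numbers: C 3.00, H 5.00, O 3.00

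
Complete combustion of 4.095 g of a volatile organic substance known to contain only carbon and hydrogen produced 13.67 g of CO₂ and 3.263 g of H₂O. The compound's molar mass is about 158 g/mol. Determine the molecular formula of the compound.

mol C = 13.67 g CO₂ ÷ 44.009 g/mol = 0.31062 mol
mol H = 2 × 3.263 g H₂O ÷ 18.015 g/mol = 0.36225 mol
Divide by the smallest (0.31062 mol): C 1.000, H 1.166
Multiplying each by 6 gives whole numbers: C 6.00, H 7.00
Empirical formula: C6H7
Empirical-formula mass = 79.12 g/mol; 158 ÷ 79.12 ≈ 2, so the molecular formula is C12H14.

C12H14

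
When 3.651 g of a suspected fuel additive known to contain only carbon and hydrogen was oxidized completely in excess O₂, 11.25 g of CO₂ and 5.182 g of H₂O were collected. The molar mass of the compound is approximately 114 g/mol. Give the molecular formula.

mol C = 11.25 g CO₂ ÷ 44.009 g/mol = 0.25563 mol
mol H = 2 × 5.182 g H₂O ÷ 18.015 g/mol = 0.57530 mol
Divide by the smallest (0.25563 mol): C 1.000, H 2.251
Multiplying each by 4 gives whole numbers: C 4.00, H 9.00
Empirical formula: C4H9
Empirical-formula mass = 57.12 g/mol; 114 ÷ 57.12 ≈ 2, so the molecular formula is C8H18.

C8H18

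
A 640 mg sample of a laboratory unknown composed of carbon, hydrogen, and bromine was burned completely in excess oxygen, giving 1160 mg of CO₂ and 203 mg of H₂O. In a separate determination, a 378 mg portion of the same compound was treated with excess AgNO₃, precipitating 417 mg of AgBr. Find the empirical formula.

C7H6Br

mol C = 1.16 g CO₂ ÷ 44.009 g/mol = 0.02636 mol
mol H = 2 × 0.203 g H₂O ÷ 18.015 g/mol = 0.02254 mol
From the AgBr data: mol Br per gram of compound = (0.417 ÷ 187.772) ÷ 0.378 = 0.005875 mol/g, so in the 0.640 g combustion sample mol Br = 0.003760 mol
Divide by the smallest (0.003760 mol): C 7.010, H 5.994, Br 1.000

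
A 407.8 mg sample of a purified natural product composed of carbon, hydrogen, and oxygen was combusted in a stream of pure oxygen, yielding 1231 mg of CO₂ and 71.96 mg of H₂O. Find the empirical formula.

C7H2O

mol C = 1.231 g CO₂ ÷ 44.009 g/mol = 0.027972 mol
mol H = 2 × 0.07196 g H₂O ÷ 18.015 g/mol = 0.0079889 mol
mass O = 0.4078 − (0.33597 + 0.0080528) = 0.063781 g → mol O = 0.063781 ÷ 15.999 = 0.0039866 mol
Divide by the smallest (0.0039866 mol): C 7.016, H 2.004, O 1.000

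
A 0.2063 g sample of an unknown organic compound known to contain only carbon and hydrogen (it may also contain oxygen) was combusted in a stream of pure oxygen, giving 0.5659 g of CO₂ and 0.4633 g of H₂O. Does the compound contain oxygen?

mol C = 0.5659 g CO₂ ÷ 44.009 g/mol = 0.012859 mol
mol H = 2 × 0.4633 g H₂O ÷ 18.015 g/mol = 0.051435 mol
C and H together account for 0.20629 g — essentially the entire 0.2063 g sample — so the compound contains no oxygen.

no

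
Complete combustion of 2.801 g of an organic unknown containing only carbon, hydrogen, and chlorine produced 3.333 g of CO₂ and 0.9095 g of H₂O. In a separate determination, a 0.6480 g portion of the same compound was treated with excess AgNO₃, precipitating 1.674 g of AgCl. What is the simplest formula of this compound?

C3H4Cl2

mol C = 3.333 g CO₂ ÷ 44.009 g/mol = 0.075735 mol
mol H = 2 × 0.9095 g H₂O ÷ 18.015 g/mol = 0.10097 mol
From the AgCl data: mol Cl per gram of compound = (1.674 ÷ 143.318) ÷ 0.6480 = 0.018025 mol/g, so in the 2.801 g combustion sample mol Cl = 0.050489 mol
Divide by the smallest (0.050489 mol): C 1.500, H 2.000, Cl 1.000
Multiplying each by 2 gives whole numbers: C 3.00, H 4.00, Cl 2.00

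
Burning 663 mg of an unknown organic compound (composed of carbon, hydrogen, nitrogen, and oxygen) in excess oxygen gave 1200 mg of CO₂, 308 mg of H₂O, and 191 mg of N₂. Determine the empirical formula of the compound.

mol C = 1.20 g CO₂ ÷ 44.009 g/mol = 0.02727 mol
mol H = 2 × 0.308 g H₂O ÷ 18.015 g/mol = 0.03419 mol
mol N = 2 × 0.191 g N₂ ÷ 28.014 g/mol = 0.01364 mol
mass O = 0.663 − (0.3275 + 0.03447 + 0.1910) = 0.1100 g → mol O = 0.1100 ÷ 15.999 = 0.006877 mol
Divide by the smallest (0.006877 mol): C 3.965, H 4.972, N 1.983, O 1.000

C4H5N2O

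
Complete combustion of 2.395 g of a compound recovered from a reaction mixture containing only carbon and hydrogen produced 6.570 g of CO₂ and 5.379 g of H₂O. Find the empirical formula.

CH4

mol C = 6.570 g CO₂ ÷ 44.009 g/mol = 0.14929 mol
mol H = 2 × 5.379 g H₂O ÷ 18.015 g/mol = 0.59717 mol
Divide by the smallest (0.14929 mol): C 1.000, H 4.000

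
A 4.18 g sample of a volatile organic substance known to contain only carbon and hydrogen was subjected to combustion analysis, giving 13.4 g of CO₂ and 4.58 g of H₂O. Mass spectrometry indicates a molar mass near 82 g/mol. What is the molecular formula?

mol C = 13.4 g CO₂ ÷ 44.009 g/mol = 0.3045 mol
mol H = 2 × 4.58 g H₂O ÷ 18.015 g/mol = 0.5085 mol
Divide by the smallest (0.3045 mol): C 1.000, H 1.670
Multiplying each by 3 gives whole numbers: C 3.00, H 5.01
Empirical formula: C3H5
Empirical-formula mass = 41.07 g/mol; 82 ÷ 41.07 ≈ 2, so the molecular formula is C6H10.

C6H10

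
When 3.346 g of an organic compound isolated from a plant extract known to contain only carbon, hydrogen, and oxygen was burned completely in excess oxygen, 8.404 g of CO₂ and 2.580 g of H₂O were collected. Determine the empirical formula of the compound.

C4H6O

mol C = 8.404 g CO₂ ÷ 44.009 g/mol = 0.19096 mol
mol H = 2 × 2.580 g H₂O ÷ 18.015 g/mol = 0.28643 mol
mass O = 3.346 − (2.2936 + 0.28872) = 0.76365 g → mol O = 0.76365 ÷ 15.999 = 0.047731 mol
Divide by the smallest (0.047731 mol): C 4.001, H 6.001, O 1.000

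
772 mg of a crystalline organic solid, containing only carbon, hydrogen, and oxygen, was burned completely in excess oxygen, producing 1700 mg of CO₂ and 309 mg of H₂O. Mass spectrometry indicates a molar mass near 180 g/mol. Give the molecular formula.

C9H8O4

mol C = 1.70 g CO₂ ÷ 44.009 g/mol = 0.03863 mol
mol H = 2 × 0.309 g H₂O ÷ 18.015 g/mol = 0.03430 mol
mass O = 0.772 − (0.4640 + 0.03458) = 0.2735 g → mol O = 0.2735 ÷ 15.999 = 0.01709 mol
Divide by the smallest (0.01709 mol): C 2.260, H 2.007, O 1.000
Multiplying each by 4 gives whole numbers: C 9.04, H 8.03, O 4.00
Empirical formula: C9H8O4
Empirical-formula mass = 180.16 g/mol; 180 ÷ 180.16 ≈ 1, so the molecular formula is C9H8O4.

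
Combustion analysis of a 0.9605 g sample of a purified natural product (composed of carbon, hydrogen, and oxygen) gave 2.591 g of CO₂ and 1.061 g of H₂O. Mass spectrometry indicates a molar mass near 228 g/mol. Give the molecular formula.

mol C = 2.591 g CO₂ ÷ 44.009 g/mol = 0.058874 mol
mol H = 2 × 1.061 g H₂O ÷ 18.015 g/mol = 0.11779 mol
mass O = 0.9605 − (0.70714 + 0.11873) = 0.13463 g → mol O = 0.13463 ÷ 15.999 = 0.0084147 mol
Divide by the smallest (0.0084147 mol): C 6.997, H 13.998, O 1.000
Empirical formula: C7H14O
Empirical-formula mass = 114.19 g/mol; 228 ÷ 114.19 ≈ 2, so the molecular formula is C14H28O2.

C14H28O2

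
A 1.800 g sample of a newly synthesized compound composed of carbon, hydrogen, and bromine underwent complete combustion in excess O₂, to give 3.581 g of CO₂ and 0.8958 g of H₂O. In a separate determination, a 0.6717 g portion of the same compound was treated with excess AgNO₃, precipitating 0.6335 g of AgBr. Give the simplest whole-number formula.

C9H11Br

mol C = 3.581 g CO₂ ÷ 44.009 g/mol = 0.081370 mol
mol H = 2 × 0.8958 g H₂O ÷ 18.015 g/mol = 0.099450 mol
From the AgBr data: mol Br per gram of compound = (0.6335 ÷ 187.772) ÷ 0.6717 = 0.0050227 mol/g, so in the 1.800 g combustion sample mol Br = 0.0090409 mol
Divide by the smallest (0.0090409 mol): C 9.000, H 11.000, Br 1.000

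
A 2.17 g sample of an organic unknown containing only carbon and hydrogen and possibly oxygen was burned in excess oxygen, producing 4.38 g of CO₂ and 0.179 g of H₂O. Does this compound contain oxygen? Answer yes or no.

mol C = 4.38 g CO₂ ÷ 44.009 g/mol = 0.09953 mol
mol H = 2 × 0.179 g H₂O ÷ 18.015 g/mol = 0.01987 mol
C and H account for only 1.215 g of the 2.17 g sample; the remaining 0.9546 g must be oxygen.

yes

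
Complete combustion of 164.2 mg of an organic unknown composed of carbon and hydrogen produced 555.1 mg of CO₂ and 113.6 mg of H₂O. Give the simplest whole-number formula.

CH

mol C = 0.5551 g CO₂ ÷ 44.009 g/mol = 0.012613 mol
mol H = 2 × 0.1136 g H₂O ÷ 18.015 g/mol = 0.012612 mol
Divide by the smallest (0.012612 mol): C 1.000, H 1.000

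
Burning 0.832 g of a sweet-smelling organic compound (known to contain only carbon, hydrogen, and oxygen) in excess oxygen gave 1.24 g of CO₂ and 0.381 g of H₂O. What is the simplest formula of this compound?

mol C = 1.24 g CO₂ ÷ 44.009 g/mol = 0.02818 mol
mol H = 2 × 0.381 g H₂O ÷ 18.015 g/mol = 0.04230 mol
mass O = 0.832 − (0.3384 + 0.04264) = 0.4509 g → mol O = 0.4509 ÷ 15.999 = 0.02819 mol
Divide by the smallest (0.02818 mol): C 1.000, H 1.501, O 1.000
Multiplying each by 2 gives whole numbers: C 2.00, H 3.00, O 2.00

C2H3O2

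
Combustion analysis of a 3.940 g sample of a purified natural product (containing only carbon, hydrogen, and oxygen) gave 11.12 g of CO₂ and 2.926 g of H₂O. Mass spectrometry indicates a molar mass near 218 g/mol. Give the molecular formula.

C14H18O2

mol C = 11.12 g CO₂ ÷ 44.009 g/mol = 0.25268 mol
mol H = 2 × 2.926 g H₂O ÷ 18.015 g/mol = 0.32484 mol
mass O = 3.940 − (3.0349 + 0.32744) = 0.57767 g → mol O = 0.57767 ÷ 15.999 = 0.036107 mol
Divide by the smallest (0.036107 mol): C 6.998, H 8.997, O 1.000
Empirical formula: C7H9O
Empirical-formula mass = 109.15 g/mol; 218 ÷ 109.15 ≈ 2, so the molecular formula is C14H18O2.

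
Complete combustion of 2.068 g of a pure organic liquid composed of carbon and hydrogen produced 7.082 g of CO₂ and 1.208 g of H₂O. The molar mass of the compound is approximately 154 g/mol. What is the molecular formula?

mol C = 7.082 g CO₂ ÷ 44.009 g/mol = 0.16092 mol
mol H = 2 × 1.208 g H₂O ÷ 18.015 g/mol = 0.13411 mol
Divide by the smallest (0.13411 mol): C 1.200, H 1.000
Multiplying each by 5 gives whole numbers: C 6.00, H 5.00
Empirical formula: C6H5
Empirical-formula mass = 77.11 g/mol; 154 ÷ 77.11 ≈ 2, so the molecular formula is C12H10.

C12H10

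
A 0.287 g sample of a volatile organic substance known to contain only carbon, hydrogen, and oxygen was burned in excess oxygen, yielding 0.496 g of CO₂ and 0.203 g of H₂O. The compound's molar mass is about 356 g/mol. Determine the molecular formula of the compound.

C14H28O10

mol C = 0.496 g CO₂ ÷ 44.009 g/mol = 0.01127 mol
mol H = 2 × 0.203 g H₂O ÷ 18.015 g/mol = 0.02254 mol
mass O = 0.287 − (0.1354 + 0.02272) = 0.1289 g → mol O = 0.1289 ÷ 15.999 = 0.008058 mol
Divide by the smallest (0.008058 mol): C 1.399, H 2.797, O 1.000
Multiplying each by 5 gives whole numbers: C 6.99, H 13.98, O 5.00
Empirical formula: C7H14O5
Empirical-formula mass = 178.18 g/mol; 356 ÷ 178.18 ≈ 2, so the molecular formula is C14H28O10.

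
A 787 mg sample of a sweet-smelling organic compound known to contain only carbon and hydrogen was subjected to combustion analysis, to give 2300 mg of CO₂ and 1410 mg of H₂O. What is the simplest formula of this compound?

mol C = 2.30 g CO₂ ÷ 44.009 g/mol = 0.05226 mol
mol H = 2 × 1.41 g H₂O ÷ 18.015 g/mol = 0.1565 mol
Divide by the smallest (0.05226 mol): C 1.000, H 2.995

CH3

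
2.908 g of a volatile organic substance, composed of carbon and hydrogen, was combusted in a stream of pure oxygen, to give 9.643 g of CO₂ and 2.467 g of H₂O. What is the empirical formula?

mol C = 9.643 g CO₂ ÷ 44.009 g/mol = 0.21911 mol
mol H = 2 × 2.467 g H₂O ÷ 18.015 g/mol = 0.27388 mol
Divide by the smallest (0.21911 mol): C 1.000, H 1.250
Multiplying each by 4 gives whole numbers: C 4.00, H 5.00

C4H5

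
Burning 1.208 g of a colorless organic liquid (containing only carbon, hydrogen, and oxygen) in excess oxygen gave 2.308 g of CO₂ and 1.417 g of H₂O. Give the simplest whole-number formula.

mol C = 2.308 g CO₂ ÷ 44.009 g/mol = 0.052444 mol
mol H = 2 × 1.417 g H₂O ÷ 18.015 g/mol = 0.15731 mol
mass O = 1.208 − (0.62990 + 0.15857) = 0.41953 g → mol O = 0.41953 ÷ 15.999 = 0.026222 mol
Divide by the smallest (0.026222 mol): C 2.000, H 5.999, O 1.000

C2H6O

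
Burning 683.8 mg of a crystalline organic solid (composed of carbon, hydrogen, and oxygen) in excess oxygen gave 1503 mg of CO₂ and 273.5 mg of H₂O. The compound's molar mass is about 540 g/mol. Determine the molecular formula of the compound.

mol C = 1.503 g CO₂ ÷ 44.009 g/mol = 0.034152 mol
mol H = 2 × 0.2735 g H₂O ÷ 18.015 g/mol = 0.030364 mol
mass O = 0.6838 − (0.41020 + 0.030606) = 0.24299 g → mol O = 0.24299 ÷ 15.999 = 0.015188 mol
Divide by the smallest (0.015188 mol): C 2.249, H 1.999, O 1.000
Multiplying each by 4 gives whole numbers: C 8.99, H 8.00, O 4.00
Empirical formula: C9H8O4
Empirical-formula mass = 180.16 g/mol; 540 ÷ 180.16 ≈ 3, so the molecular formula is C27H24O12.

C27H24O12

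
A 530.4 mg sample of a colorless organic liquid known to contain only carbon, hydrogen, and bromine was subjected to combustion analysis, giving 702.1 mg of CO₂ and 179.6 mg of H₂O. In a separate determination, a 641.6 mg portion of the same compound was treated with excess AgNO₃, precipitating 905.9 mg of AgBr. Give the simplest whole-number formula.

C4H5Br

mol C = 0.7021 g CO₂ ÷ 44.009 g/mol = 0.015954 mol
mol H = 2 × 0.1796 g H₂O ÷ 18.015 g/mol = 0.019939 mol
From the AgBr data: mol Br per gram of compound = (0.9059 ÷ 187.772) ÷ 0.6416 = 0.0075194 mol/g, so in the 0.5304 g combustion sample mol Br = 0.0039883 mol
Divide by the smallest (0.0039883 mol): C 4.000, H 4.999, Br 1.000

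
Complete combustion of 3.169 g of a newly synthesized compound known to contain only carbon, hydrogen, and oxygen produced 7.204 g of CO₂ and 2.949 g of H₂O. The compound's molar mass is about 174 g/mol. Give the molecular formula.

C9H18O3

mol C = 7.204 g CO₂ ÷ 44.009 g/mol = 0.16369 mol
mol H = 2 × 2.949 g H₂O ÷ 18.015 g/mol = 0.32739 mol
mass O = 3.169 − (1.9661 + 0.33001) = 0.87286 g → mol O = 0.87286 ÷ 15.999 = 0.054557 mol
Divide by the smallest (0.054557 mol): C 3.000, H 6.001, O 1.000
Empirical formula: C3H6O
Empirical-formula mass = 58.08 g/mol; 174 ÷ 58.08 ≈ 3, so the molecular formula is C9H18O3.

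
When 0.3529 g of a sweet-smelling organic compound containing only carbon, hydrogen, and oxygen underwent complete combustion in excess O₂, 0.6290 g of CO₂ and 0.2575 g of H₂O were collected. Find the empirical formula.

mol C = 0.6290 g CO₂ ÷ 44.009 g/mol = 0.014293 mol
mol H = 2 × 0.2575 g H₂O ÷ 18.015 g/mol = 0.028587 mol
mass O = 0.3529 − (0.17167 + 0.028816) = 0.15242 g → mol O = 0.15242 ÷ 15.999 = 0.0095266 mol
Divide by the smallest (0.0095266 mol): C 1.500, H 3.001, O 1.000
Multiplying each by 2 gives whole numbers: C 3.00, H 6.00, O 2.00

C3H6O2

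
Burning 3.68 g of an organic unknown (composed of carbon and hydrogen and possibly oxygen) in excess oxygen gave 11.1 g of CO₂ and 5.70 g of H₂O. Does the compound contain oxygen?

no

mol C = 11.1 g CO₂ ÷ 44.009 g/mol = 0.2522 mol
mol H = 2 × 5.70 g H₂O ÷ 18.015 g/mol = 0.6328 mol
C and H together account for 3.667 g — essentially the entire 3.68 g sample — so the compound contains no oxygen.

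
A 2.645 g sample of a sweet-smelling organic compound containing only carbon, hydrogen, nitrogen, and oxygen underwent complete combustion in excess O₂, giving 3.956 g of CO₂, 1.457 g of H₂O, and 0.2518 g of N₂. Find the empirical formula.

mol C = 3.956 g CO₂ ÷ 44.009 g/mol = 0.089891 mol
mol H = 2 × 1.457 g H₂O ÷ 18.015 g/mol = 0.16175 mol
mol N = 2 × 0.2518 g N₂ ÷ 28.014 g/mol = 0.017977 mol
mass O = 2.645 − (1.0797 + 0.16305 + 0.25180) = 1.1505 g → mol O = 1.1505 ÷ 15.999 = 0.071909 mol
Divide by the smallest (0.017977 mol): C 5.000, H 8.998, N 1.000, O 4.000

C5H9NO4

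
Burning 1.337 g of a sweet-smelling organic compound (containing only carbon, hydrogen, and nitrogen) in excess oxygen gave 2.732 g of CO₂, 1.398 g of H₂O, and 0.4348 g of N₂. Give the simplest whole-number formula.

mol C = 2.732 g CO₂ ÷ 44.009 g/mol = 0.062078 mol
mol H = 2 × 1.398 g H₂O ÷ 18.015 g/mol = 0.15520 mol
mol N = 2 × 0.4348 g N₂ ÷ 28.014 g/mol = 0.031042 mol
Divide by the smallest (0.031042 mol): C 2.000, H 5.000, N 1.000

C2H5N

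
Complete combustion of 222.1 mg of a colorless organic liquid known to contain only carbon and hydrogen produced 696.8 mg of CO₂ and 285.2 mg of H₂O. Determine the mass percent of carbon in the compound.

mol C = 0.6968 g CO₂ ÷ 44.009 g/mol = 0.015833 mol
mol H = 2 × 0.2852 g H₂O ÷ 18.015 g/mol = 0.031663 mol
mass % C = 0.19017 g ÷ 0.2221 g × 100%

85.62%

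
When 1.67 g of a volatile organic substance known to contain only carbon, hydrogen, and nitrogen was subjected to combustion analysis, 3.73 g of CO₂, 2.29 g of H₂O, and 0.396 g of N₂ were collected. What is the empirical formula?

mol C = 3.73 g CO₂ ÷ 44.009 g/mol = 0.08476 mol
mol H = 2 × 2.29 g H₂O ÷ 18.015 g/mol = 0.2542 mol
mol N = 2 × 0.396 g N₂ ÷ 28.014 g/mol = 0.02827 mol
Divide by the smallest (0.02827 mol): C 2.998, H 8.993, N 1.000

C3H9N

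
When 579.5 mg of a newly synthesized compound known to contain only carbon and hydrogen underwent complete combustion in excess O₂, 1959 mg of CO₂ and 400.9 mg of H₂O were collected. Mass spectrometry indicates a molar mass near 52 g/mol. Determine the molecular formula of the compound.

C4H4

mol C = 1.959 g CO₂ ÷ 44.009 g/mol = 0.044514 mol
mol H = 2 × 0.4009 g H₂O ÷ 18.015 g/mol = 0.044507 mol
Divide by the smallest (0.044507 mol): C 1.000, H 1.000
Empirical formula: CH
Empirical-formula mass = 13.02 g/mol; 52 ÷ 13.02 ≈ 4, so the molecular formula is C4H4.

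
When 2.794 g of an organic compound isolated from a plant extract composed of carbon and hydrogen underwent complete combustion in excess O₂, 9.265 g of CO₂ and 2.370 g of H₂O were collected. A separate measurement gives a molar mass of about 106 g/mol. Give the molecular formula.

mol C = 9.265 g CO₂ ÷ 44.009 g/mol = 0.21053 mol
mol H = 2 × 2.370 g H₂O ÷ 18.015 g/mol = 0.26311 mol
Divide by the smallest (0.21053 mol): C 1.000, H 1.250
Multiplying each by 4 gives whole numbers: C 4.00, H 5.00
Empirical formula: C4H5
Empirical-formula mass = 53.08 g/mol; 106 ÷ 53.08 ≈ 2, so the molecular formula is C8H10.

C8H10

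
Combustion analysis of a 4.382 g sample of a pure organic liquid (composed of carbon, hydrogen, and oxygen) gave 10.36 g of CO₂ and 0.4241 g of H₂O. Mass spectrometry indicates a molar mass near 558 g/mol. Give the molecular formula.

C30H6O12

mol C = 10.36 g CO₂ ÷ 44.009 g/mol = 0.23541 mol
mol H = 2 × 0.4241 g H₂O ÷ 18.015 g/mol = 0.047083 mol
mass O = 4.382 − (2.8275 + 0.047460) = 1.5071 g → mol O = 1.5071 ÷ 15.999 = 0.094198 mol
Divide by the smallest (0.047083 mol): C 5.000, H 1.000, O 2.001
Empirical formula: C5HO2
Empirical-formula mass = 93.06 g/mol; 558 ÷ 93.06 ≈ 6, so the molecular formula is C30H6O12.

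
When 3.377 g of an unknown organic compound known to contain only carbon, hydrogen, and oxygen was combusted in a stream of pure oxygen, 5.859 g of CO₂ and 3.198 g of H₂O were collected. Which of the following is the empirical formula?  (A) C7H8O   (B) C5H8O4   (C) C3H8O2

mol C = 5.859 g CO₂ ÷ 44.009 g/mol = 0.13313 mol
mol H = 2 × 3.198 g H₂O ÷ 18.015 g/mol = 0.35504 mol
mass O = 3.377 − (1.5990 + 0.35788) = 1.4201 g → mol O = 1.4201 ÷ 15.999 = 0.088760 mol
Divide by the smallest (0.088760 mol): C 1.500, H 4.000, O 1.000
Multiplying each by 2 gives whole numbers: C 3.00, H 8.00, O 2.00

(C) C3H8O2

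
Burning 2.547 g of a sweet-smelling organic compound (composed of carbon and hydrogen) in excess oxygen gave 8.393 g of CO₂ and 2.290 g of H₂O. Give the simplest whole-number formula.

C3H4

mol C = 8.393 g CO₂ ÷ 44.009 g/mol = 0.19071 mol
mol H = 2 × 2.290 g H₂O ÷ 18.015 g/mol = 0.25423 mol
Divide by the smallest (0.19071 mol): C 1.000, H 1.333
Multiplying each by 3 gives whole numbers: C 3.00, H 4.00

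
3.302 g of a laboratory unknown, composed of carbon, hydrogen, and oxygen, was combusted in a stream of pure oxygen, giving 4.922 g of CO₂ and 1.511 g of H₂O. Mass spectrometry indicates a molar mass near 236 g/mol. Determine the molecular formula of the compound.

C8H12O8

mol C = 4.922 g CO₂ ÷ 44.009 g/mol = 0.11184 mol
mol H = 2 × 1.511 g H₂O ÷ 18.015 g/mol = 0.16775 mol
mass O = 3.302 − (1.3433 + 0.16909) = 1.7896 g → mol O = 1.7896 ÷ 15.999 = 0.11186 mol
Divide by the smallest (0.11184 mol): C 1.000, H 1.500, O 1.000
Multiplying each by 2 gives whole numbers: C 2.00, H 3.00, O 2.00
Empirical formula: C2H3O2
Empirical-formula mass = 59.04 g/mol; 236 ÷ 59.04 ≈ 4, so the molecular formula is C8H12O8.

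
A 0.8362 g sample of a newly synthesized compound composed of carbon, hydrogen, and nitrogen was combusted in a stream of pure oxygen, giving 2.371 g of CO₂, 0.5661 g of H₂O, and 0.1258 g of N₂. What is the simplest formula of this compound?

C6H7N

mol C = 2.371 g CO₂ ÷ 44.009 g/mol = 0.053875 mol
mol H = 2 × 0.5661 g H₂O ÷ 18.015 g/mol = 0.062848 mol
mol N = 2 × 0.1258 g N₂ ÷ 28.014 g/mol = 0.0089812 mol
Divide by the smallest (0.0089812 mol): C 5.999, H 6.998, N 1.000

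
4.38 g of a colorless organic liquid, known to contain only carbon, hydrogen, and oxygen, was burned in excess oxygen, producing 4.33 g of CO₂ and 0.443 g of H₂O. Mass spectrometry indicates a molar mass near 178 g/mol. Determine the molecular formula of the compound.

C4H2O8

mol C = 4.33 g CO₂ ÷ 44.009 g/mol = 0.09839 mol
mol H = 2 × 0.443 g H₂O ÷ 18.015 g/mol = 0.04918 mol
mass O = 4.38 − (1.182 + 0.04957) = 3.149 g → mol O = 3.149 ÷ 15.999 = 0.1968 mol
Divide by the smallest (0.04918 mol): C 2.001, H 1.000, O 4.002
Empirical formula: C2HO4
Empirical-formula mass = 89.03 g/mol; 178 ÷ 89.03 ≈ 2, so the molecular formula is C4H2O8.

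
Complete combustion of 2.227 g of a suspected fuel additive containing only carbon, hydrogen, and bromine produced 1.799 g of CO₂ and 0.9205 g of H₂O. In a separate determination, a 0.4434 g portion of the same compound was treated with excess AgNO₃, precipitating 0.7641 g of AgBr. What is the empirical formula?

mol C = 1.799 g CO₂ ÷ 44.009 g/mol = 0.040878 mol
mol H = 2 × 0.9205 g H₂O ÷ 18.015 g/mol = 0.10219 mol
From the AgBr data: mol Br per gram of compound = (0.7641 ÷ 187.772) ÷ 0.4434 = 0.0091775 mol/g, so in the 2.227 g combustion sample mol Br = 0.020438 mol
Divide by the smallest (0.020438 mol): C 2.000, H 5.000, Br 1.000

C2H5Br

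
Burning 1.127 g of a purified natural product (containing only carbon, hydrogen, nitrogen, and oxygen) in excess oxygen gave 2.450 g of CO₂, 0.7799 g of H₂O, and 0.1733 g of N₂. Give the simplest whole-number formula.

C9H14N2O2

mol C = 2.450 g CO₂ ÷ 44.009 g/mol = 0.055670 mol
mol H = 2 × 0.7799 g H₂O ÷ 18.015 g/mol = 0.086583 mol
mol N = 2 × 0.1733 g N₂ ÷ 28.014 g/mol = 0.012372 mol
mass O = 1.127 − (0.66866 + 0.087276 + 0.17330) = 0.19777 g → mol O = 0.19777 ÷ 15.999 = 0.012361 mol
Divide by the smallest (0.012361 mol): C 4.504, H 7.004, N 1.001, O 1.000
Multiplying each by 2 gives whole numbers: C 9.01, H 14.01, N 2.00, O 2.00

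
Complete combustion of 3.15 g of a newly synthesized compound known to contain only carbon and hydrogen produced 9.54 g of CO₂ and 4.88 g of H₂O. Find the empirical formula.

C2H5

mol C = 9.54 g CO₂ ÷ 44.009 g/mol = 0.2168 mol
mol H = 2 × 4.88 g H₂O ÷ 18.015 g/mol = 0.5418 mol
Divide by the smallest (0.2168 mol): C 1.000, H 2.499
Multiplying each by 2 gives whole numbers: C 2.00, H 5.00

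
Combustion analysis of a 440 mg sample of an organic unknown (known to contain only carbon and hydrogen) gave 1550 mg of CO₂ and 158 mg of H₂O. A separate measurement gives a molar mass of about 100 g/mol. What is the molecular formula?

C8H4

mol C = 1.55 g CO₂ ÷ 44.009 g/mol = 0.03522 mol
mol H = 2 × 0.158 g H₂O ÷ 18.015 g/mol = 0.01754 mol
Divide by the smallest (0.01754 mol): C 2.008, H 1.000
Empirical formula: C2H
Empirical-formula mass = 25.03 g/mol; 100 ÷ 25.03 ≈ 4, so the molecular formula is C8H4.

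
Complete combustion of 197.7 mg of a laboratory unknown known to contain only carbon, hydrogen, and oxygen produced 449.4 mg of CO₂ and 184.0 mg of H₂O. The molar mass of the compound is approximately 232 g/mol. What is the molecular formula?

mol C = 0.4494 g CO₂ ÷ 44.009 g/mol = 0.010212 mol
mol H = 2 × 0.1840 g H₂O ÷ 18.015 g/mol = 0.020427 mol
mass O = 0.1977 − (0.12265 + 0.020591) = 0.054458 g → mol O = 0.054458 ÷ 15.999 = 0.0034039 mol
Divide by the smallest (0.0034039 mol): C 3.000, H 6.001, O 1.000
Empirical formula: C3H6O
Empirical-formula mass = 58.08 g/mol; 232 ÷ 58.08 ≈ 4, so the molecular formula is C12H24O4.

C12H24O4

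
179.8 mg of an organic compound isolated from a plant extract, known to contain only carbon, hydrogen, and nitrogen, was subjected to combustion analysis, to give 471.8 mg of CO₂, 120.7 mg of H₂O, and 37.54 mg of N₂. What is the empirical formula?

mol C = 0.4718 g CO₂ ÷ 44.009 g/mol = 0.010721 mol
mol H = 2 × 0.1207 g H₂O ÷ 18.015 g/mol = 0.013400 mol
mol N = 2 × 0.03754 g N₂ ÷ 28.014 g/mol = 0.0026801 mol
Divide by the smallest (0.0026801 mol): C 4.000, H 5.000, N 1.000

C4H5N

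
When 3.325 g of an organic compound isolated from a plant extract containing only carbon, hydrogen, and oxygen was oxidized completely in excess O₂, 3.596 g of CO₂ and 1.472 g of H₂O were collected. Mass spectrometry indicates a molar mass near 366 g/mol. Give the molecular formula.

mol C = 3.596 g CO₂ ÷ 44.009 g/mol = 0.081711 mol
mol H = 2 × 1.472 g H₂O ÷ 18.015 g/mol = 0.16342 mol
mass O = 3.325 − (0.98143 + 0.16473) = 2.1788 g → mol O = 2.1788 ÷ 15.999 = 0.13619 mol
Divide by the smallest (0.081711 mol): C 1.000, H 2.000, O 1.667
Multiplying each by 3 gives whole numbers: C 3.00, H 6.00, O 5.00
Empirical formula: C3H6O5
Empirical-formula mass = 122.08 g/mol; 366 ÷ 122.08 ≈ 3, so the molecular formula is C9H18O15.

C9H18O15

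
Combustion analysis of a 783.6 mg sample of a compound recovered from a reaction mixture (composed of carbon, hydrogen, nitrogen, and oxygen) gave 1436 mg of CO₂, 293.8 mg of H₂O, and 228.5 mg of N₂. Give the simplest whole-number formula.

mol C = 1.436 g CO₂ ÷ 44.009 g/mol = 0.032630 mol
mol H = 2 × 0.2938 g H₂O ÷ 18.015 g/mol = 0.032617 mol
mol N = 2 × 0.2285 g N₂ ÷ 28.014 g/mol = 0.016313 mol
mass O = 0.7836 − (0.39192 + 0.032878 + 0.22850) = 0.13031 g → mol O = 0.13031 ÷ 15.999 = 0.0081447 mol
Divide by the smallest (0.0081447 mol): C 4.006, H 4.005, N 2.003, O 1.000

C4H4N2O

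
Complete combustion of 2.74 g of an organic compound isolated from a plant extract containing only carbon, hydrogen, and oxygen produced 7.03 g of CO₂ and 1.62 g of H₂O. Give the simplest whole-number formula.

C8H9O2

mol C = 7.03 g CO₂ ÷ 44.009 g/mol = 0.1597 mol
mol H = 2 × 1.62 g H₂O ÷ 18.015 g/mol = 0.1799 mol
mass O = 2.74 − (1.919 + 0.1813) = 0.6401 g → mol O = 0.6401 ÷ 15.999 = 0.04001 mol
Divide by the smallest (0.04001 mol): C 3.993, H 4.495, O 1.000
Multiplying each by 2 gives whole numbers: C 7.99, H 8.99, O 2.00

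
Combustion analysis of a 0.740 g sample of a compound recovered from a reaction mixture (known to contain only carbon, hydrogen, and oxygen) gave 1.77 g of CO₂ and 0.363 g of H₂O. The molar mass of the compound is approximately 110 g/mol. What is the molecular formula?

C6H6O2

mol C = 1.77 g CO₂ ÷ 44.009 g/mol = 0.04022 mol
mol H = 2 × 0.363 g H₂O ÷ 18.015 g/mol = 0.04030 mol
mass O = 0.740 − (0.4831 + 0.04062) = 0.2163 g → mol O = 0.2163 ÷ 15.999 = 0.01352 mol
Divide by the smallest (0.01352 mol): C 2.975, H 2.981, O 1.000
Empirical formula: C3H3O
Empirical-formula mass = 55.06 g/mol; 110 ÷ 55.06 ≈ 2, so the molecular formula is C6H6O2.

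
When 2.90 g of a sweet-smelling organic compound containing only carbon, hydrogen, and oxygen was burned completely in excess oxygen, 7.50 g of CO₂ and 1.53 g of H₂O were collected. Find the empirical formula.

mol C = 7.50 g CO₂ ÷ 44.009 g/mol = 0.1704 mol
mol H = 2 × 1.53 g H₂O ÷ 18.015 g/mol = 0.1699 mol
mass O = 2.90 − (2.047 + 0.1712) = 0.6819 g → mol O = 0.6819 ÷ 15.999 = 0.04262 mol
Divide by the smallest (0.04262 mol): C 3.999, H 3.985, O 1.000

C4H4O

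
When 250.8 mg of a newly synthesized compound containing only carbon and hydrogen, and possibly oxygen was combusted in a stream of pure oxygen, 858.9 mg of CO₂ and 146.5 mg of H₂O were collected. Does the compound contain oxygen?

no

mol C = 0.8589 g CO₂ ÷ 44.009 g/mol = 0.019516 mol
mol H = 2 × 0.1465 g H₂O ÷ 18.015 g/mol = 0.016264 mol
C and H together account for 0.25081 g — essentially the entire 0.2508 g sample — so the compound contains no oxygen.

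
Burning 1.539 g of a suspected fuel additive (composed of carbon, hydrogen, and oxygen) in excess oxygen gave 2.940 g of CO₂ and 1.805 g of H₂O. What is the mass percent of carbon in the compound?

mol C = 2.940 g CO₂ ÷ 44.009 g/mol = 0.066805 mol
mol H = 2 × 1.805 g H₂O ÷ 18.015 g/mol = 0.20039 mol
mass O = 1.539 − (0.80239 + 0.20199) = 0.53462 g → mol O = 0.53462 ÷ 15.999 = 0.033416 mol
mass % C = 0.80239 g ÷ 1.539 g × 100%

52.14%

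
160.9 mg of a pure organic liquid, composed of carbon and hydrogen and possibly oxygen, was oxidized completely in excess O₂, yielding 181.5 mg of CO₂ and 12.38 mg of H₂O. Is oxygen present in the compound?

yes

mol C = 0.1815 g CO₂ ÷ 44.009 g/mol = 0.0041242 mol
mol H = 2 × 0.01238 g H₂O ÷ 18.015 g/mol = 0.0013744 mol
C and H account for only 0.050921 g of the 0.1609 g sample; the remaining 0.10998 g must be oxygen.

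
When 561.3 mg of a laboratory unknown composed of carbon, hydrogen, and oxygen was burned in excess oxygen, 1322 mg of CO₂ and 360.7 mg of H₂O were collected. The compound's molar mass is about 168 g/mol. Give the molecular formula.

mol C = 1.322 g CO₂ ÷ 44.009 g/mol = 0.030039 mol
mol H = 2 × 0.3607 g H₂O ÷ 18.015 g/mol = 0.040044 mol
mass O = 0.5613 − (0.36080 + 0.040365) = 0.16013 g → mol O = 0.16013 ÷ 15.999 = 0.010009 mol
Divide by the smallest (0.010009 mol): C 3.001, H 4.001, O 1.000
Empirical formula: C3H4O
Empirical-formula mass = 56.06 g/mol; 168 ÷ 56.06 ≈ 3, so the molecular formula is C9H12O3.

C9H12O3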